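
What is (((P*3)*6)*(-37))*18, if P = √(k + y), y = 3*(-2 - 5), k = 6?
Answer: -11988*I*√15 ≈ -46429.0*I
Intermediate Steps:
y = -21 (y = 3*(-7) = -21)
P = I*√15 (P = √(6 - 21) = √(-15) = I*√15 ≈ 3.873*I)
(((P*3)*6)*(-37))*18 = ((((I*√15)*3)*6)*(-37))*18 = (((3*I*√15)*6)*(-37))*18 = ((18*I*√15)*(-37))*18 = -666*I*√15*18 = -11988*I*√15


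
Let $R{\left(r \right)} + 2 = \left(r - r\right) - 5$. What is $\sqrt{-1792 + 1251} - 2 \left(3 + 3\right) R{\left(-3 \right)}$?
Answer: $84 i \sqrt{541} \approx 1953.8 i$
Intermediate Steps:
$R{\left(r \right)} = -7$ ($R{\left(r \right)} = -2 + \left(\left(r - r\right) - 5\right) = -2 + \left(0 - 5\right) = -2 - 5 = -7$)
$\sqrt{-1792 + 1251} - 2 \left(3 + 3\right) R{\left(-3 \right)} = \sqrt{-1792 + 1251} - 2 \left(3 + 3\right) \left(-7\right) = \sqrt{-541} \left(-2\right) 6 \left(-7\right) = i \sqrt{541} \left(\left(-12\right) \left(-7\right)\right) = i \sqrt{541} \cdot 84 = 84 i \sqrt{541}$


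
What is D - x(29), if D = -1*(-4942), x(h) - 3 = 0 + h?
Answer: 4910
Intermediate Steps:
x(h) = 3 + h (x(h) = 3 + (0 + h) = 3 + h)
D = 4942
D - x(29) = 4942 - (3 + 29) = 4942 - 1*32 = 4942 - 32 = 4910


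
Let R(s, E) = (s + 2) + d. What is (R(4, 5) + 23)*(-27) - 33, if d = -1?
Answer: -789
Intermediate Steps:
R(s, E) = 1 + s (R(s, E) = (s + 2) - 1 = (2 + s) - 1 = 1 + s)
(R(4, 5) + 23)*(-27) - 33 = ((1 + 4) + 23)*(-27) - 33 = (5 + 23)*(-27) - 33 = 28*(-27) - 33 = -756 - 33 = -789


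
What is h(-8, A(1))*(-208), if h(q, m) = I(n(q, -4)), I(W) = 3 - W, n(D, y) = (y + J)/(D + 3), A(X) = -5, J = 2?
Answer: -2704/5 ≈ -540.80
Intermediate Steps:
n(D, y) = (2 + y)/(3 + D) (n(D, y) = (y + 2)/(D + 3) = (2 + y)/(3 + D))
h(q, m) = 3 + 2/(3 + q) (h(q, m) = 3 - (2 - 4)/(3 + q) = 3 - (-2)/(3 + q) = 3 + 2/(3 + q))
h(-8, A(1))*(-208) = ((11 + 3*(-8))/(3 - 8))*(-208) = ((11 - 24)/(-5))*(-208) = -1/5*(-13)*(-208) = (13/5)*(-208) = -2704/5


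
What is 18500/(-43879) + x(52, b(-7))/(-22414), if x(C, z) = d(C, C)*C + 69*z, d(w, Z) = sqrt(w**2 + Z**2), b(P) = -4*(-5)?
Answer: -237606010/491751953 - 1352*sqrt(2)/11207 ≈ -0.65379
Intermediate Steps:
b(P) = 20
d(w, Z) = sqrt(Z**2 + w**2)
x(C, z) = 69*z + C*sqrt(2)*sqrt(C**2) (x(C, z) = sqrt(C**2 + C**2)*C + 69*z = sqrt(2*C**2)*C + 69*z = (sqrt(2)*sqrt(C**2))*C + 69*z = C*sqrt(2)*sqrt(C**2) + 69*z = 69*z + C*sqrt(2)*sqrt(C**2))
18500/(-43879) + x(52, b(-7))/(-22414) = 18500/(-43879) + (69*20 + 52*sqrt(2)*sqrt(52**2))/(-22414) = 18500*(-1/43879) + (1380 + 52*sqrt(2)*sqrt(2704))*(-1/22414) = -18500/43879 + (1380 + 52*sqrt(2)*52)*(-1/22414) = -18500/43879 + (1380 + 2704*sqrt(2))*(-1/22414) = -18500/43879 + (-690/11207 - 1352*sqrt(2)/11207) = -237606010/491751953 - 1352*sqrt(2)/11207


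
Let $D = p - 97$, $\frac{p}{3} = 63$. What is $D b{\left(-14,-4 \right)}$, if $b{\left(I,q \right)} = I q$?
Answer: $5152$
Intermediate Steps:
$p = 189$ ($p = 3 \cdot 63 = 189$)
$D = 92$ ($D = 189 - 97 = 92$)
$D b{\left(-14,-4 \right)} = 92 \left(\left(-14\right) \left(-4\right)\right) = 92 \cdot 56 = 5152$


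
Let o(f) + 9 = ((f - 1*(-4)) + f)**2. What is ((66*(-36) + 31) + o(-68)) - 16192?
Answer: -1122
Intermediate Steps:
o(f) = -9 + (4 + 2*f)**2 (o(f) = -9 + ((f - 1*(-4)) + f)**2 = -9 + ((f + 4) + f)**2 = -9 + ((4 + f) + f)**2 = -9 + (4 + 2*f)**2)
((66*(-36) + 31) + o(-68)) - 16192 = ((66*(-36) + 31) + (-9 + 4*(2 - 68)**2)) - 16192 = ((-2376 + 31) + (-9 + 4*(-66)**2)) - 16192 = (-2345 + (-9 + 4*4356)) - 16192 = (-2345 + (-9 + 17424)) - 16192 = (-2345 + 17415) - 16192 = 15070 - 16192 = -1122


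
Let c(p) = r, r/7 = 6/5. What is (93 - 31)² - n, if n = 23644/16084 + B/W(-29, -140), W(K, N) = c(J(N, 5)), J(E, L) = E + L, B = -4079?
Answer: 730942441/168882 ≈ 4328.1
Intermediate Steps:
r = 42/5 (r = 7*(6/5) = 42/5 ≈ 8.4000)
c(p) = 42/5
W(K, N) = 42/5
n = -81760033/168882 (n = 23644/16084 - 4079/42/5 = 23644*(1/16084) - 4079*5/42 = 5911/4021 - 20395/42 = -81760033/168882 ≈ -484.13)
(93 - 31)² - n = (93 - 31)² - 1*(-81760033/168882) = 62² + 81760033/168882 = 3844 + 81760033/168882 = 730942441/168882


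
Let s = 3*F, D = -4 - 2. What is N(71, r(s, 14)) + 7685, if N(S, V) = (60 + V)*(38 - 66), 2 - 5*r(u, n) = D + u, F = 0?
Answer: 29801/5 ≈ 5960.2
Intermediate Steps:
D = -6
s = 0 (s = 3*0 = 0)
r(u, n) = 8/5 - u/5 (r(u, n) = 2/5 - (-6 + u)/5 = 2/5 + (6/5 - u/5) = 8/5 - u/5)
N(S, V) = -1680 - 28*V (N(S, V) = (60 + V)*(-28) = -1680 - 28*V)
N(71, r(s, 14)) + 7685 = (-1680 - 28*(8/5 - 1/5*0)) + 7685 = (-1680 - 28*(8/5 + 0)) + 7685 = (-1680 - 28*8/5) + 7685 = (-1680 - 224/5) + 7685 = -8624/5 + 7685 = 29801/5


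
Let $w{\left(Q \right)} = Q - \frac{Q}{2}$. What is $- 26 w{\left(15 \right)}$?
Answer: $-195$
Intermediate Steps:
$w{\left(Q \right)} = \frac{Q}{2}$ ($w{\left(Q \right)} = Q - Q \frac{1}{2} = Q - \frac{Q}{2} = \frac{Q}{2}$)
$- 26 w{\left(15 \right)} = - 26 \cdot \frac{1}{2} \cdot 15 = \left(-26\right) \frac{15}{2} = -195$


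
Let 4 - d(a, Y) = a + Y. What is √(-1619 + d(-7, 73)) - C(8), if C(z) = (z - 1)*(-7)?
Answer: 49 + 41*I ≈ 49.0 + 41.0*I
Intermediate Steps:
C(z) = 7 - 7*z (C(z) = (-1 + z)*(-7) = 7 - 7*z)
d(a, Y) = 4 - Y - a (d(a, Y) = 4 - (a + Y) = 4 - (Y + a) = 4 + (-Y - a) = 4 - Y - a)
√(-1619 + d(-7, 73)) - C(8) = √(-1619 + (4 - 1*73 - 1*(-7))) - (7 - 7*8) = √(-1619 + (4 - 73 + 7)) - (7 - 56) = √(-1619 - 62) - 1*(-49) = √(-1681) + 49 = 41*I + 49 = 49 + 41*I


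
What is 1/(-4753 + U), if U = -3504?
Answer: -1/8257 ≈ -0.00012111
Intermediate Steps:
1/(-4753 + U) = 1/(-4753 - 3504) = 1/(-8257) = -1/8257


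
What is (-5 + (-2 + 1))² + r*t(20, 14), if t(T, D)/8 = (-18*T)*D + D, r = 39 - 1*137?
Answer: 3940420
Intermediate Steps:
r = -98 (r = 39 - 137 = -98)
t(T, D) = 8*D - 144*D*T (t(T, D) = 8*((-18*T)*D + D) = 8*(-18*D*T + D) = 8*(D - 18*D*T) = 8*D - 144*D*T)
(-5 + (-2 + 1))² + r*t(20, 14) = (-5 + (-2 + 1))² - 784*14*(1 - 18*20) = (-5 - 1)² - 784*14*(1 - 360) = (-6)² - 784*14*(-359) = 36 - 98*(-40208) = 36 + 3940384 = 3940420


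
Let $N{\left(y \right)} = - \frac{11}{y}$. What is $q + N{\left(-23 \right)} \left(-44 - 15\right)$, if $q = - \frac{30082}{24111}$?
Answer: $- \frac{16339925}{554553} \approx -29.465$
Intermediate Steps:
$q = - \frac{30082}{24111}$ ($q = \left(-30082\right) \frac{1}{24111} = - \frac{30082}{24111} \approx -1.2476$)
$q + N{\left(-23 \right)} \left(-44 - 15\right) = - \frac{30082}{24111} + - \frac{11}{-23} \left(-44 - 15\right) = - \frac{30082}{24111} + \left(-11\right) \left(- \frac{1}{23}\right) \left(-44 - 15\right) = - \frac{30082}{24111} + \frac{11}{23} \left(-59\right) = - \frac{30082}{24111} - \frac{649}{23} = - \frac{16339925}{554553}$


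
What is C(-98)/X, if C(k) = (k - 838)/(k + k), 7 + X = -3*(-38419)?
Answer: 117/2823625 ≈ 4.1436e-5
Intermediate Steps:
X = 115250 (X = -7 - 3*(-38419) = -7 + 115257 = 115250)
C(k) = (-838 + k)/(2*k) (C(k) = (-838 + k)/((2*k)) = (-838 + k)*(1/(2*k)) = (-838 + k)/(2*k))
C(-98)/X = ((½)*(-838 - 98)/(-98))/115250 = ((½)*(-1/98)*(-936))*(1/115250) = (234/49)*(1/115250) = 117/2823625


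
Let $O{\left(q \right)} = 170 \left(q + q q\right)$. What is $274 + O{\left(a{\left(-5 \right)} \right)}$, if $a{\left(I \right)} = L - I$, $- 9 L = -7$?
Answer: $\frac{561434}{81} \approx 6931.3$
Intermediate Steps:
$L = \frac{7}{9}$ ($L = \left(- \frac{1}{9}\right) \left(-7\right) = \frac{7}{9} \approx 0.77778$)
$a{\left(I \right)} = \frac{7}{9} - I$
$O{\left(q \right)} = 170 q + 170 q^{2}$ ($O{\left(q \right)} = 170 \left(q + q^{2}\right) = 170 q + 170 q^{2}$)
$274 + O{\left(a{\left(-5 \right)} \right)} = 274 + 170 \left(\frac{7}{9} - -5\right) \left(1 + \left(\frac{7}{9} - -5\right)\right) = 274 + 170 \left(\frac{7}{9} + 5\right) \left(1 + \left(\frac{7}{9} + 5\right)\right) = 274 + 170 \cdot \frac{52}{9} \left(1 + \frac{52}{9}\right) = 274 + 170 \cdot \frac{52}{9} \cdot \frac{61}{9} = 274 + \frac{539240}{81} = \frac{561434}{81}$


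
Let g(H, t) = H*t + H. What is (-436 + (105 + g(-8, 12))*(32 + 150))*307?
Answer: -77978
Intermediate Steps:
g(H, t) = H + H*t
(-436 + (105 + g(-8, 12))*(32 + 150))*307 = (-436 + (105 - 8*(1 + 12))*(32 + 150))*307 = (-436 + (105 - 8*13)*182)*307 = (-436 + (105 - 104)*182)*307 = (-436 + 1*182)*307 = (-436 + 182)*307 = -254*307 = -77978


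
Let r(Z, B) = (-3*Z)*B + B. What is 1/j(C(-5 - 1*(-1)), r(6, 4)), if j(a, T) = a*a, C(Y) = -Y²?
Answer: 1/256 ≈ 0.0039063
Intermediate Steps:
r(Z, B) = B - 3*B*Z (r(Z, B) = -3*B*Z + B = B - 3*B*Z)
j(a, T) = a²
1/j(C(-5 - 1*(-1)), r(6, 4)) = 1/((-(-5 - 1*(-1))²)²) = 1/((-(-5 + 1)²)²) = 1/((-1*(-4)²)²) = 1/((-1*16)²) = 1/((-16)²) = 1/256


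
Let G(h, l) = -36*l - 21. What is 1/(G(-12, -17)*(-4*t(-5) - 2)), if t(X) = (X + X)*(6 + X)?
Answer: 1/22458 ≈ 4.4528e-5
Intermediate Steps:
t(X) = 2*X*(6 + X) (t(X) = (2*X)*(6 + X) = 2*X*(6 + X))
G(h, l) = -21 - 36*l
1/(G(-12, -17)*(-4*t(-5) - 2)) = 1/((-21 - 36*(-17))*(-8*(-5)*(6 - 5) - 2)) = 1/((-21 + 612)*(-8*(-5) - 2)) = 1/(591*(-4*(-10) - 2)) = 1/(591*(40 - 2)) = 1/(591*38) = 1/22458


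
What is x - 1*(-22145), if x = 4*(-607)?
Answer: 19717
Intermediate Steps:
x = -2428
x - 1*(-22145) = -2428 - 1*(-22145) = -2428 + 22145 = 19717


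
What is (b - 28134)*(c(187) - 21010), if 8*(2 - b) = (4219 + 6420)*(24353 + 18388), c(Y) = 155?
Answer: 9487910404525/8 ≈ 1.1860e+12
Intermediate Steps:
b = -454721483/8 (b = 2 - (4219 + 6420)*(24353 + 18388)/8 = 2 - 10639*42741/8 = 2 - ⅛*454721499 = 2 - 454721499/8 = -454721483/8 ≈ -5.6840e+7)
(b - 28134)*(c(187) - 21010) = (-454721483/8 - 28134)*(155 - 21010) = -454946555/8*(-20855) = 9487910404525/8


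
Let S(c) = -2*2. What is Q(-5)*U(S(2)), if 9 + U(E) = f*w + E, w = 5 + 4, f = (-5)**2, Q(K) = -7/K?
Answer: 1484/5 ≈ 296.80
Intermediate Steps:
S(c) = -4
f = 25
w = 9
U(E) = 216 + E (U(E) = -9 + (25*9 + E) = -9 + (225 + E) = 216 + E)
Q(-5)*U(S(2)) = (-7/(-5))*(216 - 4) = -7*(-1/5)*212 = (7/5)*212 = 1484/5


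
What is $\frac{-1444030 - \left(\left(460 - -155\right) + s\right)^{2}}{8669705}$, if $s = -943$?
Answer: $- \frac{1551614}{8669705} \approx -0.17897$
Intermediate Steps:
$\frac{-1444030 - \left(\left(460 - -155\right) + s\right)^{2}}{8669705} = \frac{-1444030 - \left(\left(460 - -155\right) - 943\right)^{2}}{8669705} = \left(-1444030 - \left(\left(460 + 155\right) - 943\right)^{2}\right) \frac{1}{8669705} = \left(-1444030 - \left(615 - 943\right)^{2}\right) \frac{1}{8669705} = \left(-1444030 - \left(-328\right)^{2}\right) \frac{1}{8669705} = \left(-1444030 - 107584\right) \frac{1}{8669705} = \left(-1551614\right) \frac{1}{8669705} = - \frac{1551614}{8669705}$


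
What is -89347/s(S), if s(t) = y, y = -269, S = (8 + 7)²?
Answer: 89347/269 ≈ 332.15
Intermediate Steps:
S = 225 (S = 15² = 225)
s(t) = -269
-89347/s(S) = -89347/(-269) = -89347*(-1/269) = 89347/269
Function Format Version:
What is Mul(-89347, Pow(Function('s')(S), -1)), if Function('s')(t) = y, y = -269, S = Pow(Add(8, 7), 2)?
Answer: Rational(89347, 269) ≈ 332.15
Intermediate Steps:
S = 225 (S = Pow(15, 2) = 225)
Function('s')(t) = -269
Mul(-89347, Pow(Function('s')(S), -1)) = Mul(-89347, Pow(-269, -1)) = Mul(-89347, Rational(-1, 269)) = Rational(89347, 269)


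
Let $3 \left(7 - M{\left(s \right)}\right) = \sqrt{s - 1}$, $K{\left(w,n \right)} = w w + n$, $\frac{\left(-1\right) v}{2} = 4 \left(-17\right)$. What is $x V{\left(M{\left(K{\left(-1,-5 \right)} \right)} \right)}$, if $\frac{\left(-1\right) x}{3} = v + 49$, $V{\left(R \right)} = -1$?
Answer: $555$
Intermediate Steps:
$v = 136$ ($v = - 2 \cdot 4 \left(-17\right) = \left(-2\right) \left(-68\right) = 136$)
$K{\left(w,n \right)} = n + w^{2}$ ($K{\left(w,n \right)} = w^{2} + n = n + w^{2}$)
$M{\left(s \right)} = 7 - \frac{\sqrt{-1 + s}}{3}$ ($M{\left(s \right)} = 7 - \frac{\sqrt{s - 1}}{3} = 7 - \frac{\sqrt{-1 + s}}{3}$)
$x = -555$ ($x = - 3 \left(136 + 49\right) = \left(-3\right) 185 = -555$)
$x V{\left(M{\left(K{\left(-1,-5 \right)} \right)} \right)} = \left(-555\right) \left(-1\right) = 555$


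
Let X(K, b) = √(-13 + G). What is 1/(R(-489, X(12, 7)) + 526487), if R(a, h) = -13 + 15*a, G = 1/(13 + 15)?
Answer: 1/519139 ≈ 1.9263e-6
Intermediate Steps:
G = 1/28 ≈ 0.035714
X(K, b) = 11*I*√21/14 (X(K, b) = √(-13 + 1/28) = √(-363/28) = 11*I*√21/14)
1/(R(-489, X(12, 7)) + 526487) = 1/((-13 + 15*(-489)) + 526487) = 1/((-13 - 7335) + 526487) = 1/(-7348 + 526487) = 1/519139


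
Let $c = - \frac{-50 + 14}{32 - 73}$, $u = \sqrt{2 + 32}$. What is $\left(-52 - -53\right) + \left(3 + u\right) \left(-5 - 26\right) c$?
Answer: $\frac{3389}{41} + \frac{1116 \sqrt{34}}{41} \approx 241.37$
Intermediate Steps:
$u = \sqrt{34} \approx 5.8309$
$c = - \frac{36}{41}$ ($c = - \frac{-36}{-41} = - \frac{\left(-36\right) \left(-1\right)}{41} = \left(-1\right) \frac{36}{41} = - \frac{36}{41} \approx -0.87805$)
$\left(-52 - -53\right) + \left(3 + u\right) \left(-5 - 26\right) c = \left(-52 - -53\right) + \left(3 + \sqrt{34}\right) \left(-5 - 26\right) \left(- \frac{36}{41}\right) = \left(-52 + 53\right) + \left(3 + \sqrt{34}\right) \left(-31\right) \left(- \frac{36}{41}\right) = 1 + \left(-93 - 31 \sqrt{34}\right) \left(- \frac{36}{41}\right) = 1 + \left(\frac{3348}{41} + \frac{1116 \sqrt{34}}{41}\right) = \frac{3389}{41} + \frac{1116 \sqrt{34}}{41}$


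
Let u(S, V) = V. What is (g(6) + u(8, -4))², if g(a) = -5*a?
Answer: 1156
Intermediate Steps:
(g(6) + u(8, -4))² = (-5*6 - 4)² = (-30 - 4)² = (-34)² = 1156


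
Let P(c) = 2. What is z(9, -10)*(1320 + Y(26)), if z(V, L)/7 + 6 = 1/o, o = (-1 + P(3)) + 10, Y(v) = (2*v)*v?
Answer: -1215760/11 ≈ -1.1052e+5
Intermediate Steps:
Y(v) = 2*v**2
o = 11 (o = (-1 + 2) + 10 = 1 + 10 = 11)
z(V, L) = -455/11 (z(V, L) = -42 + 7/11 = -455/11)
z(9, -10)*(1320 + Y(26)) = -455*(1320 + 2*26**2)/11 = -455*(1320 + 2*676)/11 = -455*(1320 + 1352)/11 = -455/11*2672 = -1215760/11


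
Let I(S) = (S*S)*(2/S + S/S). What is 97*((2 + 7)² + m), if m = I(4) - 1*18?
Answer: 8439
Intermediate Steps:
I(S) = S²*(1 + 2/S) (I(S) = S²*(2/S + 1) = S²*(1 + 2/S))
m = 6 (m = 4*(2 + 4) - 1*18 = 4*6 - 18 = 24 - 18 = 6)
97*((2 + 7)² + m) = 97*((2 + 7)² + 6) = 97*(9² + 6) = 97*(81 + 6) = 97*87 = 8439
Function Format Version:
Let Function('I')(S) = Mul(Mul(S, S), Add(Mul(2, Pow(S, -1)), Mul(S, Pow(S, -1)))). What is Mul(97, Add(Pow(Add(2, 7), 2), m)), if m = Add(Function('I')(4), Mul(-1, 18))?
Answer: 8439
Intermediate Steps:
Function('I')(S) = Mul(Pow(S, 2), Add(1, Mul(2, Pow(S, -1)))) (Function('I')(S) = Mul(Pow(S, 2), Add(Mul(2, Pow(S, -1)), 1)) = Mul(Pow(S, 2), Add(1, Mul(2, Pow(S, -1)))))
m = 6 (m = Add(Mul(4, Add(2, 4)), Mul(-1, 18)) = Add(Mul(4, 6), -18) = Add(24, -18) = 6)
Mul(97, Add(Pow(Add(2, 7), 2), m)) = Mul(97, Add(Pow(Add(2, 7), 2), 6)) = Mul(97, Add(Pow(9, 2), 6)) = Mul(97, Add(81, 6)) = Mul(97, 87) = 8439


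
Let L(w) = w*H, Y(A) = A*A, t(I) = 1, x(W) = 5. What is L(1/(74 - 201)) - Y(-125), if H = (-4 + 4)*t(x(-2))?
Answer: -15625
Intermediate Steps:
H = 0 (H = (-4 + 4)*1 = 0*1 = 0)
Y(A) = A**2
L(w) = 0 (L(w) = w*0 = 0)
L(1/(74 - 201)) - Y(-125) = 0 - 1*(-125)**2 = 0 - 1*15625 = 0 - 15625 = -15625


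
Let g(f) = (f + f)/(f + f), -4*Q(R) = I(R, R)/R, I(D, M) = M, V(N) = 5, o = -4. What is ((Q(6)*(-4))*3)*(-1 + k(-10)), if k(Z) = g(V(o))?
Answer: 0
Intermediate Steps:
Q(R) = -1/4 (Q(R) = -R/(4*R) = -1/4*1 = -1/4)
g(f) = 1 (g(f) = (2*f)/((2*f)) = (2*f)*(1/(2*f)) = 1)
k(Z) = 1
((Q(6)*(-4))*3)*(-1 + k(-10)) = (-1/4*(-4)*3)*(-1 + 1) = (1*3)*0 = 3*0 = 0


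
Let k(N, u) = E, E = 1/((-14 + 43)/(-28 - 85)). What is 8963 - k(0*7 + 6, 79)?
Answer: 260040/29 ≈ 8966.9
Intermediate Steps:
E = -113/29 (E = 1/(29/(-113)) = 1/(29*(-1/113)) = 1/(-29/113) = -113/29 ≈ -3.8966)
k(N, u) = -113/29
8963 - k(0*7 + 6, 79) = 8963 - 1*(-113/29) = 8963 + 113/29 = 260040/29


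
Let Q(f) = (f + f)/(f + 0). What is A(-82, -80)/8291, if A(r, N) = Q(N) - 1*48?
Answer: -46/8291 ≈ -0.0055482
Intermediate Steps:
Q(f) = 2 (Q(f) = (2*f)/f = 2)
A(r, N) = -46 (A(r, N) = 2 - 1*48 = 2 - 48 = -46)
A(-82, -80)/8291 = -46/8291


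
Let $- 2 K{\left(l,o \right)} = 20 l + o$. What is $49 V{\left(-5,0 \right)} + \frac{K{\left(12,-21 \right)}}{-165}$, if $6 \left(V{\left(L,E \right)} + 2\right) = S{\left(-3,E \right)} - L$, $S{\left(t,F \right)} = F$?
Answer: $- \frac{9323}{165} \approx -56.503$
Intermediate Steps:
$K{\left(l,o \right)} = - 10 l - \frac{o}{2}$ ($K{\left(l,o \right)} = - \frac{20 l + o}{2} = - \frac{o + 20 l}{2} = - 10 l - \frac{o}{2}$)
$V{\left(L,E \right)} = -2 - \frac{L}{6} + \frac{E}{6}$ ($V{\left(L,E \right)} = -2 + \frac{E - L}{6} = -2 + \left(- \frac{L}{6} + \frac{E}{6}\right) = -2 - \frac{L}{6} + \frac{E}{6}$)
$49 V{\left(-5,0 \right)} + \frac{K{\left(12,-21 \right)}}{-165} = 49 \left(-2 - - \frac{5}{6} + \frac{1}{6} \cdot 0\right) + \frac{\left(-10\right) 12 - - \frac{21}{2}}{-165} = 49 \left(-2 + \frac{5}{6} + 0\right) + \left(-120 + \frac{21}{2}\right) \left(- \frac{1}{165}\right) = 49 \left(- \frac{7}{6}\right) - - \frac{73}{110} = - \frac{343}{6} + \frac{73}{110} = - \frac{9323}{165}$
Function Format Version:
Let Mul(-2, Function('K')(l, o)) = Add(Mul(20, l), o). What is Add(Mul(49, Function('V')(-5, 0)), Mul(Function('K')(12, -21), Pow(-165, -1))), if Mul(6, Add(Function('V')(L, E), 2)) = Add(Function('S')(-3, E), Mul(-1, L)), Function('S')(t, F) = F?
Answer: Rational(-9323, 165) ≈ -56.503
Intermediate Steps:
Function('K')(l, o) = Add(Mul(-10, l), Mul(Rational(-1, 2), o)) (Function('K')(l, o) = Mul(Rational(-1, 2), Add(Mul(20, l), o)) = Mul(Rational(-1, 2), Add(o, Mul(20, l))) = Add(Mul(-10, l), Mul(Rational(-1, 2), o)))
Function('V')(L, E) = Add(-2, Mul(Rational(-1, 6), L), Mul(Rational(1, 6), E)) (Function('V')(L, E) = Add(-2, Mul(Rational(1, 6), Add(E, Mul(-1, L)))) = Add(-2, Add(Mul(Rational(-1, 6), L), Mul(Rational(1, 6), E))) = Add(-2, Mul(Rational(-1, 6), L), Mul(Rational(1, 6), E)))
Add(Mul(49, Function('V')(-5, 0)), Mul(Function('K')(12, -21), Pow(-165, -1))) = Add(Mul(49, Add(-2, Mul(Rational(-1, 6), -5), Mul(Rational(1, 6), 0))), Mul(Add(Mul(-10, 12), Mul(Rational(-1, 2), -21)), Pow(-165, -1))) = Add(Mul(49, Add(-2, Rational(5, 6), 0)), Mul(Add(-120, Rational(21, 2)), Rational(-1, 165))) = Add(Mul(49, Rational(-7, 6)), Mul(Rational(-219, 2), Rational(-1, 165))) = Add(Rational(-343, 6), Rational(73, 110)) = Rational(-9323, 165)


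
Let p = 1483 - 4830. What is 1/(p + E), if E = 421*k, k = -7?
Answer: -1/6294 ≈ -0.00015888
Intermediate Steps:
p = -3347
E = -2947 (E = 421*(-7) = -2947)
1/(p + E) = 1/(-3347 - 2947) = 1/(-6294) = -1/6294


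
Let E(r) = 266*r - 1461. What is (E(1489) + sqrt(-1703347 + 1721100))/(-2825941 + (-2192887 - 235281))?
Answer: -394613/5254109 - sqrt(17753)/5254109 ≈ -0.075131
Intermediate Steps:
E(r) = -1461 + 266*r
(E(1489) + sqrt(-1703347 + 1721100))/(-2825941 + (-2192887 - 235281)) = ((-1461 + 266*1489) + sqrt(-1703347 + 1721100))/(-2825941 + (-2192887 - 235281)) = ((-1461 + 396074) + sqrt(17753))/(-2825941 - 2428168) = (394613 + sqrt(17753))/(-5254109) = (394613 + sqrt(17753))*(-1/5254109) = -394613/5254109 - sqrt(17753)/5254109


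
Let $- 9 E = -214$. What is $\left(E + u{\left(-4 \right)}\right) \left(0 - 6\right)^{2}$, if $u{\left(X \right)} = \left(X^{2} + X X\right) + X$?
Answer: $1864$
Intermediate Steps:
$u{\left(X \right)} = X + 2 X^{2}$ ($u{\left(X \right)} = \left(X^{2} + X^{2}\right) + X = 2 X^{2} + X = X + 2 X^{2}$)
$E = \frac{214}{9}$ ($E = \left(- \frac{1}{9}\right) \left(-214\right) = \frac{214}{9} \approx 23.778$)
$\left(E + u{\left(-4 \right)}\right) \left(0 - 6\right)^{2} = \left(\frac{214}{9} - 4 \left(1 + 2 \left(-4\right)\right)\right) \left(0 - 6\right)^{2} = \left(\frac{214}{9} - 4 \left(1 - 8\right)\right) \left(-6\right)^{2} = \left(\frac{214}{9} - -28\right) 36 = \left(\frac{214}{9} + 28\right) 36 = \frac{466}{9} \cdot 36 = 1864$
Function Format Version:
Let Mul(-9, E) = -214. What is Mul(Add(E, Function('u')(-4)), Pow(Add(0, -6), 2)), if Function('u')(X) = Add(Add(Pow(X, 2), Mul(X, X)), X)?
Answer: 1864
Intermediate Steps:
Function('u')(X) = Add(X, Mul(2, Pow(X, 2))) (Function('u')(X) = Add(Add(Pow(X, 2), Pow(X, 2)), X) = Add(Mul(2, Pow(X, 2)), X) = Add(X, Mul(2, Pow(X, 2))))
E = Rational(214, 9) (E = Mul(Rational(-1, 9), -214) = Rational(214, 9) ≈ 23.778)
Mul(Add(E, Function('u')(-4)), Pow(Add(0, -6), 2)) = Mul(Add(Rational(214, 9), Mul(-4, Add(1, Mul(2, -4)))), Pow(Add(0, -6), 2)) = Mul(Add(Rational(214, 9), Mul(-4, Add(1, -8))), Pow(-6, 2)) = Mul(Add(Rational(214, 9), Mul(-4, -7)), 36) = Mul(Add(Rational(214, 9), 28), 36) = Mul(Rational(466, 9), 36) = 1864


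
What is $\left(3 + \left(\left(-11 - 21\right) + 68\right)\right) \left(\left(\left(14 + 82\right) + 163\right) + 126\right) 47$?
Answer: $705705$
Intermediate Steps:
$\left(3 + \left(\left(-11 - 21\right) + 68\right)\right) \left(\left(\left(14 + 82\right) + 163\right) + 126\right) 47 = \left(3 + \left(\left(-11 - 21\right) + 68\right)\right) \left(\left(96 + 163\right) + 126\right) 47 = \left(3 + \left(-32 + 68\right)\right) \left(259 + 126\right) 47 = \left(3 + 36\right) 385 \cdot 47 = 39 \cdot 385 \cdot 47 = 15015 \cdot 47 = 705705$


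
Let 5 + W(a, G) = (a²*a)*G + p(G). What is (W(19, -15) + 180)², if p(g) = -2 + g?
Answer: 10552836529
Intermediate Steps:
W(a, G) = -7 + G + G*a³ (W(a, G) = -5 + ((a²*a)*G + (-2 + G)) = -5 + (a³*G + (-2 + G)) = -5 + (G*a³ + (-2 + G)) = -5 + (-2 + G + G*a³) = -7 + G + G*a³)
(W(19, -15) + 180)² = ((-7 - 15 - 15*19³) + 180)² = ((-7 - 15 - 15*6859) + 180)² = ((-7 - 15 - 102885) + 180)² = (-102907 + 180)² = (-102727)² = 10552836529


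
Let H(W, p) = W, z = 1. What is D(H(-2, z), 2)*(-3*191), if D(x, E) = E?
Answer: -1146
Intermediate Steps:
D(H(-2, z), 2)*(-3*191) = 2*(-3*191) = 2*(-573) = -1146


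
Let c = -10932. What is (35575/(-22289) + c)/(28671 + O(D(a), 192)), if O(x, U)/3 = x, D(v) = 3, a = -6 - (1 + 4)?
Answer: -243698923/639248520 ≈ -0.38123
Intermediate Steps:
a = -11 (a = -6 - 1*5 = -6 - 5 = -11)
O(x, U) = 3*x
(35575/(-22289) + c)/(28671 + O(D(a), 192)) = (35575/(-22289) - 10932)/(28671 + 3*3) = (35575*(-1/22289) - 10932)/(28671 + 9) = (-35575/22289 - 10932)/28680 = -243698923/22289*1/28680 = -243698923/639248520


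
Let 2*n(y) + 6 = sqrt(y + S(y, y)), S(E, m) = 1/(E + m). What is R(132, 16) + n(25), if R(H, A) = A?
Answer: 13 + 3*sqrt(278)/20 ≈ 15.501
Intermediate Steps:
n(y) = -3 + sqrt(y + 1/(2*y))/2 (n(y) = -3 + sqrt(y + 1/(y + y))/2 = -3 + sqrt(y + 1/(2*y))/2)
R(132, 16) + n(25) = 16 + (-3 + sqrt(2/25 + 4*25)/4) = 16 + (-3 + sqrt(2*(1/25) + 100)/4) = 16 + (-3 + sqrt(2/25 + 100)/4) = 16 + (-3 + sqrt(2502/25)/4) = 16 + (-3 + (3*sqrt(278)/5)/4) = 16 + (-3 + 3*sqrt(278)/20) = 13 + 3*sqrt(278)/20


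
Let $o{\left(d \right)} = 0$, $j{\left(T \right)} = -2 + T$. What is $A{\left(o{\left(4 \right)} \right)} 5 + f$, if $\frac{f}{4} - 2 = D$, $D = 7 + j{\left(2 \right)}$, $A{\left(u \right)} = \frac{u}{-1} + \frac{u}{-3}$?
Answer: $36$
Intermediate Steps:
$A{\left(u \right)} = - \frac{4 u}{3}$ ($A{\left(u \right)} = u \left(-1\right) + u \left(- \frac{1}{3}\right) = - u - \frac{u}{3} = - \frac{4 u}{3}$)
$D = 7$ ($D = 7 + \left(-2 + 2\right) = 7 + 0 = 7$)
$f = 36$ ($f = 8 + 4 \cdot 7 = 8 + 28 = 36$)
$A{\left(o{\left(4 \right)} \right)} 5 + f = \left(- \frac{4}{3}\right) 0 \cdot 5 + 36 = 0 \cdot 5 + 36 = 0 + 36 = 36$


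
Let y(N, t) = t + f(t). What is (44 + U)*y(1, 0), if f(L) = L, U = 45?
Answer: 0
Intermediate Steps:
y(N, t) = 2*t (y(N, t) = t + t = 2*t)
(44 + U)*y(1, 0) = (44 + 45)*(2*0) = 89*0 = 0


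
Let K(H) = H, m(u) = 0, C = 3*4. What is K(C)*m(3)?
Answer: 0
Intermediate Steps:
C = 12
K(C)*m(3) = 12*0 = 0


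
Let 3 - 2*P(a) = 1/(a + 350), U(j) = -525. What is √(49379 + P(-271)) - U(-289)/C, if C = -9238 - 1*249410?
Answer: -175/86216 + 3*√34242629/79 ≈ 222.22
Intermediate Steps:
P(a) = 3/2 - 1/(2*(350 + a)) (P(a) = 3/2 - 1/(2*(a + 350)) = 3/2 - 1/(2*(350 + a)))
C = -258648 (C = -9238 - 249410 = -258648)
√(49379 + P(-271)) - U(-289)/C = √(49379 + (1049 + 3*(-271))/(2*(350 - 271))) - (-525)/(-258648) = √(49379 + (½)*(1049 - 813)/79) - (-525)*(-1)/258648 = √(49379 + (½)*(1/79)*236) - 1*175/86216 = √(49379 + 118/79) - 175/86216 = √(3901059/79) - 175/86216 = 3*√34242629/79 - 175/86216 = -175/86216 + 3*√34242629/79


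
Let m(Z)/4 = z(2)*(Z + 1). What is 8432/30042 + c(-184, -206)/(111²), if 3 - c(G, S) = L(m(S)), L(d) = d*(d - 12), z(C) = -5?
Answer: -9322666163/6854583 ≈ -1360.1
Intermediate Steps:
m(Z) = -20 - 20*Z (m(Z) = 4*(-5*(Z + 1)) = 4*(-5*(1 + Z)) = 4*(-5 - 5*Z) = -20 - 20*Z)
L(d) = d*(-12 + d)
c(G, S) = 3 - (-32 - 20*S)*(-20 - 20*S) (c(G, S) = 3 - (-20 - 20*S)*(-12 + (-20 - 20*S)) = 3 - (-20 - 20*S)*(-32 - 20*S) = 3 - (-32 - 20*S)*(-20 - 20*S))
8432/30042 + c(-184, -206)/(111²) = 8432/30042 + (-637 - 1040*(-206) - 400*(-206)²)/(111²) = 8432*(1/30042) + (-637 + 214240 - 400*42436)/12321 = 4216/15021 + (-637 + 214240 - 16974400)*(1/12321) = 4216/15021 - 16760797*1/12321 = 4216/15021 - 16760797/12321 = -9322666163/6854583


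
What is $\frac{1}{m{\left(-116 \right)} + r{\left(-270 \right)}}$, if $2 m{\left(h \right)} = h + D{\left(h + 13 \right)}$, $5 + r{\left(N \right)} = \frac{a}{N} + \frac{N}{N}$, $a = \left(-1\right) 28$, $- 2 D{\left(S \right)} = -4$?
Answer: $- \frac{135}{8221} \approx -0.016421$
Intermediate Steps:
$D{\left(S \right)} = 2$ ($D{\left(S \right)} = \left(- \frac{1}{2}\right) \left(-4\right) = 2$)
$a = -28$
$r{\left(N \right)} = -4 - \frac{28}{N}$ ($r{\left(N \right)} = -5 - \left(\frac{28}{N} - \frac{N}{N}\right) = -5 + \left(- \frac{28}{N} + 1\right) = -5 + \left(1 - \frac{28}{N}\right) = -4 - \frac{28}{N}$)
$m{\left(h \right)} = 1 + \frac{h}{2}$ ($m{\left(h \right)} = \frac{h + 2}{2} = \frac{2 + h}{2} = 1 + \frac{h}{2}$)
$\frac{1}{m{\left(-116 \right)} + r{\left(-270 \right)}} = \frac{1}{\left(1 + \frac{1}{2} \left(-116\right)\right) - \left(4 + \frac{28}{-270}\right)} = \frac{1}{\left(1 - 58\right) - \frac{526}{135}} = \frac{1}{-57 + \left(-4 + \frac{14}{135}\right)} = \frac{1}{-57 - \frac{526}{135}} = \frac{1}{- \frac{8221}{135}} = - \frac{135}{8221}$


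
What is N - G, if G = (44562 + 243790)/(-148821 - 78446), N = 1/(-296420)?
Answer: 85473072573/67366484140 ≈ 1.2688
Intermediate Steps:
N = -1/296420 ≈ -3.3736e-6
G = -288352/227267 (G = 288352/(-227267) = 288352*(-1/227267) = -288352/227267 ≈ -1.2688)
N - G = -1/296420 - 1*(-288352/227267) = -1/296420 + 288352/227267 = 85473072573/67366484140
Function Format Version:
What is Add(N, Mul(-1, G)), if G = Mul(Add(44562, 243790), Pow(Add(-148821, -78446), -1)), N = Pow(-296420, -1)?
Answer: Rational(85473072573, 67366484140) ≈ 1.2688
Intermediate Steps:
N = Rational(-1, 296420) ≈ -3.3736e-6
G = Rational(-288352, 227267) (G = Mul(288352, Pow(-227267, -1)) = Mul(288352, Rational(-1, 227267)) = Rational(-288352, 227267) ≈ -1.2688)
Add(N, Mul(-1, G)) = Add(Rational(-1, 296420), Mul(-1, Rational(-288352, 227267))) = Add(Rational(-1, 296420), Rational(288352, 227267)) = Rational(85473072573, 67366484140)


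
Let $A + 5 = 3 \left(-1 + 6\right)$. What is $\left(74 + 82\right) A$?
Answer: $1560$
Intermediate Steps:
$A = 10$ ($A = -5 + 3 \left(-1 + 6\right) = -5 + 3 \cdot 5 = -5 + 15 = 10$)
$\left(74 + 82\right) A = \left(74 + 82\right) 10 = 156 \cdot 10 = 1560$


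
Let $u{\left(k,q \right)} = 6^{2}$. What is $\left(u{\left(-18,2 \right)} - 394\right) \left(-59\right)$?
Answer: $21122$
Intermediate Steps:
$u{\left(k,q \right)} = 36$
$\left(u{\left(-18,2 \right)} - 394\right) \left(-59\right) = \left(36 - 394\right) \left(-59\right) = \left(-358\right) \left(-59\right) = 21122$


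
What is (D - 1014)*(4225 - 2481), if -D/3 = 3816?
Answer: -21733728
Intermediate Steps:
D = -11448 (D = -3*3816 = -11448)
(D - 1014)*(4225 - 2481) = (-11448 - 1014)*(4225 - 2481) = -12462*1744 = -21733728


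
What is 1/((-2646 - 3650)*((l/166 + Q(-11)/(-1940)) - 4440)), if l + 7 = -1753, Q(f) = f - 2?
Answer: 40255/1127983365654 ≈ 3.5688e-8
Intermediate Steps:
Q(f) = -2 + f
l = -1760 (l = -7 - 1753 = -1760)
1/((-2646 - 3650)*((l/166 + Q(-11)/(-1940)) - 4440)) = 1/((-2646 - 3650)*((-1760/166 + (-2 - 11)/(-1940)) - 4440)) = 1/(-6296*((-1760*1/166 - 13*(-1/1940)) - 4440)) = 1/(-6296*((-880/83 + 13/1940) - 4440)) = 1/(-6296*(-1706121/161020 - 4440)) = 1/(-6296*(-716634921/161020)) = 1/(1127983365654/40255) = 40255/1127983365654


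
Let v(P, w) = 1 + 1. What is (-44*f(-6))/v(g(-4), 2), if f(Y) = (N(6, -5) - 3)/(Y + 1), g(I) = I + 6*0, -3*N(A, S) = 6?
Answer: -22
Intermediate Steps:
N(A, S) = -2 (N(A, S) = -⅓*6 = -2)
g(I) = I (g(I) = I + 0 = I)
f(Y) = -5/(1 + Y) (f(Y) = (-2 - 3)/(Y + 1) = -5/(1 + Y))
v(P, w) = 2
(-44*f(-6))/v(g(-4), 2) = -(-220)/(1 - 6)/2 = -(-220)/(-5)*(½) = -(-220)*(-1)/5*(½) = -44*1*(½) = -44*½ = -22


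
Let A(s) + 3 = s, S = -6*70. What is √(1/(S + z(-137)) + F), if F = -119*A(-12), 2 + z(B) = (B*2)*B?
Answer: √68305874891/6186 ≈ 42.249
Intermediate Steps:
S = -420
A(s) = -3 + s
z(B) = -2 + 2*B² (z(B) = -2 + (B*2)*B = -2 + (2*B)*B = -2 + 2*B²)
F = 1785 (F = -119*(-3 - 12) = -119*(-15) = 1785)
√(1/(S + z(-137)) + F) = √(1/(-420 + (-2 + 2*(-137)²)) + 1785) = √(1/(-420 + (-2 + 2*18769)) + 1785) = √(1/(-420 + (-2 + 37538)) + 1785) = √(1/(-420 + 37536) + 1785) = √(1/37116 + 1785) = √(66252061/37116) = √68305874891/6186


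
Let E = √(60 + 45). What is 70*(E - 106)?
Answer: -7420 + 70*√105 ≈ -6702.7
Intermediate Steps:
E = √105 ≈ 10.247
70*(E - 106) = 70*(√105 - 106) = 70*(-106 + √105) = -7420 + 70*√105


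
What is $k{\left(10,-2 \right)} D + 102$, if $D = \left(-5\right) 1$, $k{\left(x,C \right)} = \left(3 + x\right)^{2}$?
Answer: $-743$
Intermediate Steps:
$D = -5$
$k{\left(10,-2 \right)} D + 102 = \left(3 + 10\right)^{2} \left(-5\right) + 102 = 13^{2} \left(-5\right) + 102 = 169 \left(-5\right) + 102 = -845 + 102 = -743$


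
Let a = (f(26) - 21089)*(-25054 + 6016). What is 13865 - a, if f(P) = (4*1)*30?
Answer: -399193957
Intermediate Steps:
f(P) = 120 (f(P) = 4*30 = 120)
a = 399207822 (a = (120 - 21089)*(-25054 + 6016) = -20969*(-19038) = 399207822)
13865 - a = 13865 - 1*399207822 = 13865 - 399207822 = -399193957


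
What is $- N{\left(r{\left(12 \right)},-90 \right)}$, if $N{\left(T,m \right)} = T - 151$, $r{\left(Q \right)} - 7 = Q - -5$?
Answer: $127$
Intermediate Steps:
$r{\left(Q \right)} = 12 + Q$ ($r{\left(Q \right)} = 7 + \left(Q - -5\right) = 7 + \left(Q + 5\right) = 7 + \left(5 + Q\right) = 12 + Q$)
$N{\left(T,m \right)} = -151 + T$ ($N{\left(T,m \right)} = T - 151 = -151 + T$)
$- N{\left(r{\left(12 \right)},-90 \right)} = - (-151 + \left(12 + 12\right)) = - (-151 + 24) = \left(-1\right) \left(-127\right) = 127$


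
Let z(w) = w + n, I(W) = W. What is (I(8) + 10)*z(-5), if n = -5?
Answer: -180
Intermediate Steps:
z(w) = -5 + w (z(w) = w - 5 = -5 + w)
(I(8) + 10)*z(-5) = (8 + 10)*(-5 - 5) = 18*(-10) = -180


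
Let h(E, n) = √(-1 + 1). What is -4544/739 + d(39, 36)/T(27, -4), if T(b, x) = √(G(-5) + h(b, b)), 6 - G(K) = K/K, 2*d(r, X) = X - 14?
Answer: -4544/739 + 11*√5/5 ≈ -1.2295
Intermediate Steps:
d(r, X) = -7 + X/2 (d(r, X) = (X - 14)/2 = (-14 + X)/2 = -7 + X/2)
G(K) = 5 (G(K) = 6 - K/K = 6 - 1*1 = 6 - 1 = 5)
h(E, n) = 0 (h(E, n) = √0 = 0)
T(b, x) = √5 (T(b, x) = √(5 + 0) = √5)
-4544/739 + d(39, 36)/T(27, -4) = -4544/739 + (-7 + (½)*36)/(√5) = -4544*1/739 + (-7 + 18)*(√5/5) = -4544/739 + 11*(√5/5) = -4544/739 + 11*√5/5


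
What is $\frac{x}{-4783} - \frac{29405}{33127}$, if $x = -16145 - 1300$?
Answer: $\frac{437256400}{158446441} \approx 2.7596$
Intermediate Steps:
$x = -17445$ ($x = -16145 - 1300 = -17445$)
$\frac{x}{-4783} - \frac{29405}{33127} = - \frac{17445}{-4783} - \frac{29405}{33127} = \left(-17445\right) \left(- \frac{1}{4783}\right) - \frac{29405}{33127} = \frac{17445}{4783} - \frac{29405}{33127} = \frac{437256400}{158446441}$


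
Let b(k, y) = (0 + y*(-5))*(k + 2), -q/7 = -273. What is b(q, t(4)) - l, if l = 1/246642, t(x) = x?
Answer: -9436522921/246642 ≈ -38260.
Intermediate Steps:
l = 1/246642 ≈ 4.0545e-6
q = 1911 (q = -7*(-273) = 1911)
b(k, y) = -5*y*(2 + k) (b(k, y) = (0 - 5*y)*(2 + k) = (-5*y)*(2 + k) = -5*y*(2 + k))
b(q, t(4)) - l = -5*4*(2 + 1911) - 1*1/246642 = -5*4*1913 - 1/246642 = -38260 - 1/246642 = -9436522921/246642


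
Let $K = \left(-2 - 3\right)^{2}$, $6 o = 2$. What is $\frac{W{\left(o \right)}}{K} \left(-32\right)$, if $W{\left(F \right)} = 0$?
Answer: $0$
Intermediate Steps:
$o = \frac{1}{3}$ ($o = \frac{1}{6} \cdot 2 = \frac{1}{3} \approx 0.33333$)
$K = 25$ ($K = \left(-5\right)^{2} = 25$)
$\frac{W{\left(o \right)}}{K} \left(-32\right) = \frac{1}{25} \cdot 0 \left(-32\right) = 0 \left(-32\right) = 0$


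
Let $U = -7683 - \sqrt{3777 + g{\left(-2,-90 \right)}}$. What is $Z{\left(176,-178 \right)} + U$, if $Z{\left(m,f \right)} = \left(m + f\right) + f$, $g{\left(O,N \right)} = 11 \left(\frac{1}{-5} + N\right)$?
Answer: $-7863 - \frac{118 \sqrt{5}}{5} \approx -7915.8$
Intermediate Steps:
$g{\left(O,N \right)} = - \frac{11}{5} + 11 N$ ($g{\left(O,N \right)} = 11 \left(- \frac{1}{5} + N\right) = - \frac{11}{5} + 11 N$)
$Z{\left(m,f \right)} = m + 2 f$ ($Z{\left(m,f \right)} = \left(f + m\right) + f = m + 2 f$)
$U = -7683 - \frac{118 \sqrt{5}}{5}$ ($U = -7683 - \sqrt{3777 + \left(- \frac{11}{5} + 11 \left(-90\right)\right)} = -7683 - \sqrt{3777 - \frac{4961}{5}} = -7683 - \sqrt{\frac{13924}{5}} = -7683 - \frac{118 \sqrt{5}}{5} \approx -7735.8$)
$Z{\left(176,-178 \right)} + U = \left(176 + 2 \left(-178\right)\right) - \left(7683 + \frac{118 \sqrt{5}}{5}\right) = \left(176 - 356\right) - \left(7683 + \frac{118 \sqrt{5}}{5}\right) = -180 - \left(7683 + \frac{118 \sqrt{5}}{5}\right) = -7863 - \frac{118 \sqrt{5}}{5}$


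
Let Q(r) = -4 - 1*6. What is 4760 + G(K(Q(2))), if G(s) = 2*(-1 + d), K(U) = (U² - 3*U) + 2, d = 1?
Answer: 4760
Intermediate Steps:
Q(r) = -10 (Q(r) = -4 - 6 = -10)
K(U) = 2 + U² - 3*U
G(s) = 0 (G(s) = 2*(-1 + 1) = 2*0 = 0)
4760 + G(K(Q(2))) = 4760 + 0 = 4760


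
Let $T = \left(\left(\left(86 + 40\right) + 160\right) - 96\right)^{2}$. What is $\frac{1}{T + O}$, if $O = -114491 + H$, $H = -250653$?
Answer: $- \frac{1}{329044} \approx -3.0391 \cdot 10^{-6}$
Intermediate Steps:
$O = -365144$ ($O = -114491 - 250653 = -365144$)
$T = 36100$ ($T = \left(\left(126 + 160\right) - 96\right)^{2} = \left(286 - 96\right)^{2} = 190^{2} = 36100$)
$\frac{1}{T + O} = \frac{1}{36100 - 365144} = \frac{1}{-329044} = - \frac{1}{329044}$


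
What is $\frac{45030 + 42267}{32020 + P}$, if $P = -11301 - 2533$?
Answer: $\frac{4157}{866} \approx 4.8002$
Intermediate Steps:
$P = -13834$
$\frac{45030 + 42267}{32020 + P} = \frac{45030 + 42267}{32020 - 13834} = \frac{87297}{18186} = 87297 \cdot \frac{1}{18186} = \frac{4157}{866}$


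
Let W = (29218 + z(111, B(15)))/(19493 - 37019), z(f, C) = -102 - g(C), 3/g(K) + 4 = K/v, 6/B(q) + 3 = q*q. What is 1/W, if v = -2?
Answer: -867537/1441279 ≈ -0.60192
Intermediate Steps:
B(q) = 6/(-3 + q²) (B(q) = 6/(-3 + q*q) = 6/(-3 + q²))
g(K) = 3/(-4 - K/2) (g(K) = 3/(-4 + K/(-2)) = 3/(-4 + K*(-½)) = 3/(-4 - K/2))
z(f, C) = -102 + 6/(8 + C) (z(f, C) = -102 - (-6)/(8 + C) = -102 + 6/(8 + C))
W = -1441279/867537 (W = (29218 + 6*(-135 - 102/(-3 + 15²))/(8 + 6/(-3 + 15²)))/(19493 - 37019) = (29218 + 6*(-135 - 102/(-3 + 225))/(8 + 6/(-3 + 225)))/(-17526) = (29218 + 6*(-135 - 102/222)/(8 + 6/222))*(-1/17526) = (29218 + 6*(-135 - 102/222)/(8 + 6*(1/222)))*(-1/17526) = (29218 + 6*(-135 - 17*1/37)/(8 + 1/37))*(-1/17526) = (29218 + 6*(-135 - 17/37)/(297/37))*(-1/17526) = (29218 + 6*(37/297)*(-5012/37))*(-1/17526) = (29218 - 10024/99)*(-1/17526) = (2882558/99)*(-1/17526) = -1441279/867537 ≈ -1.6613)
1/W = 1/(-1441279/867537) = -867537/1441279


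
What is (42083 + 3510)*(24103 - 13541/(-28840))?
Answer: 31693703173173/28840 ≈ 1.0989e+9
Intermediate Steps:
(42083 + 3510)*(24103 - 13541/(-28840)) = 45593*(24103 - 13541*(-1/28840)) = 45593*(24103 + 13541/28840) = 45593*(695144061/28840) = 31693703173173/28840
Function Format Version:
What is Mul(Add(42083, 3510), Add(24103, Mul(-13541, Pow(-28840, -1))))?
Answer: Rational(31693703173173, 28840) ≈ 1.0989e+9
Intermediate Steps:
Mul(Add(42083, 3510), Add(24103, Mul(-13541, Pow(-28840, -1)))) = Mul(45593, Add(24103, Mul(-13541, Rational(-1, 28840)))) = Mul(45593, Add(24103, Rational(13541, 28840))) = Mul(45593, Rational(695144061, 28840)) = Rational(31693703173173, 28840)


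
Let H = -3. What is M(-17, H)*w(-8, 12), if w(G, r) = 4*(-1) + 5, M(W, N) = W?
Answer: -17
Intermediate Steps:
w(G, r) = 1 (w(G, r) = -4 + 5 = 1)
M(-17, H)*w(-8, 12) = -17*1 = -17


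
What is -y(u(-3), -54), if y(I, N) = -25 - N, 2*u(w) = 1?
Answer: -29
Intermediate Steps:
u(w) = ½ (u(w) = (½)*1 = ½)
-y(u(-3), -54) = -(-25 - 1*(-54)) = -(-25 + 54) = -1*29 = -29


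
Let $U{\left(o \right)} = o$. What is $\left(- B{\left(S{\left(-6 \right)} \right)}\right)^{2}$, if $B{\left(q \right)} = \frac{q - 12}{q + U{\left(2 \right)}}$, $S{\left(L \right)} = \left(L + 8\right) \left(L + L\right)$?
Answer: $\frac{324}{121} \approx 2.6777$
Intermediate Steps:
$S{\left(L \right)} = 2 L \left(8 + L\right)$ ($S{\left(L \right)} = \left(8 + L\right) 2 L = 2 L \left(8 + L\right)$)
$B{\left(q \right)} = \frac{-12 + q}{2 + q}$ ($B{\left(q \right)} = \frac{q - 12}{q + 2} = \frac{-12 + q}{2 + q}$)
$\left(- B{\left(S{\left(-6 \right)} \right)}\right)^{2} = \left(- \frac{-12 + 2 \left(-6\right) \left(8 - 6\right)}{2 + 2 \left(-6\right) \left(8 - 6\right)}\right)^{2} = \left(- \frac{-12 + 2 \left(-6\right) 2}{2 + 2 \left(-6\right) 2}\right)^{2} = \left(- \frac{-12 - 24}{2 - 24}\right)^{2} = \left(- \frac{-36}{-22}\right)^{2} = \left(- \frac{\left(-1\right) \left(-36\right)}{22}\right)^{2} = \left(\left(-1\right) \frac{18}{11}\right)^{2} = \left(- \frac{18}{11}\right)^{2} = \frac{324}{121}$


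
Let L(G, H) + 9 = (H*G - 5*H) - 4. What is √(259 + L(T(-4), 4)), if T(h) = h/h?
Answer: √230 ≈ 15.166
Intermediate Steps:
T(h) = 1
L(G, H) = -13 - 5*H + G*H (L(G, H) = -9 + ((H*G - 5*H) - 4) = -9 + ((G*H - 5*H) - 4) = -9 + ((-5*H + G*H) - 4) = -9 + (-4 - 5*H + G*H) = -13 - 5*H + G*H)
√(259 + L(T(-4), 4)) = √(259 + (-13 - 5*4 + 1*4)) = √(259 + (-13 - 20 + 4)) = √(259 - 29) = √230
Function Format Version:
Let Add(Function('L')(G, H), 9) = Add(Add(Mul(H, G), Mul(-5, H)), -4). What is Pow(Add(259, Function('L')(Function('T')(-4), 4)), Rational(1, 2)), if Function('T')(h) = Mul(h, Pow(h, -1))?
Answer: Pow(230, Rational(1, 2)) ≈ 15.166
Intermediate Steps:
Function('T')(h) = 1
Function('L')(G, H) = Add(-13, Mul(-5, H), Mul(G, H)) (Function('L')(G, H) = Add(-9, Add(Add(Mul(H, G), Mul(-5, H)), -4)) = Add(-9, Add(Add(Mul(G, H), Mul(-5, H)), -4)) = Add(-9, Add(Add(Mul(-5, H), Mul(G, H)), -4)) = Add(-9, Add(-4, Mul(-5, H), Mul(G, H))) = Add(-13, Mul(-5, H), Mul(G, H)))
Pow(Add(259, Function('L')(Function('T')(-4), 4)), Rational(1, 2)) = Pow(Add(259, Add(-13, Mul(-5, 4), Mul(1, 4))), Rational(1, 2)) = Pow(Add(259, Add(-13, -20, 4)), Rational(1, 2)) = Pow(Add(259, -29), Rational(1, 2)) = Pow(230, Rational(1, 2))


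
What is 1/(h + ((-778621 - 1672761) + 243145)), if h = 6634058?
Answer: 1/4425821 ≈ 2.2595e-7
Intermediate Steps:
1/(h + ((-778621 - 1672761) + 243145)) = 1/(6634058 + ((-778621 - 1672761) + 243145)) = 1/(6634058 + (-2451382 + 243145)) = 1/(6634058 - 2208237) = 1/4425821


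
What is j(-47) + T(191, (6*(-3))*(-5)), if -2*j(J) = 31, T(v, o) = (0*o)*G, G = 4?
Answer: -31/2 ≈ -15.500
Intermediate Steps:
T(v, o) = 0 (T(v, o) = (0*o)*4 = 0*4 = 0)
j(J) = -31/2 (j(J) = -½*31 = -31/2)
j(-47) + T(191, (6*(-3))*(-5)) = -31/2 + 0 = -31/2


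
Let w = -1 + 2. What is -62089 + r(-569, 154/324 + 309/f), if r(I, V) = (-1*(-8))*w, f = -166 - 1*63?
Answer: -62081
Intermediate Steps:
f = -229 (f = -166 - 63 = -229)
w = 1
r(I, V) = 8 (r(I, V) = -1*(-8)*1 = 8*1 = 8)
-62089 + r(-569, 154/324 + 309/f) = -62089 + 8 = -62081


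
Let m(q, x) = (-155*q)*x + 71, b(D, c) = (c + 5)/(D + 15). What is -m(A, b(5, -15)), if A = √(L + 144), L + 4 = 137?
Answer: -71 - 155*√277/2 ≈ -1360.9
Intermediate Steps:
L = 133 (L = -4 + 137 = 133)
A = √277 (A = √(133 + 144) = √277 ≈ 16.643)
b(D, c) = (5 + c)/(15 + D)
m(q, x) = 71 - 155*q*x (m(q, x) = -155*q*x + 71 = 71 - 155*q*x)
-m(A, b(5, -15)) = -(71 - 155*√277*(5 - 15)/(15 + 5)) = -(71 - 155*√277*-10/20) = -(71 - 155*√277*(1/20)*(-10)) = -(71 - 155*√277*(-½)) = -(71 + 155*√277/2) = -71 - 155*√277/2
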